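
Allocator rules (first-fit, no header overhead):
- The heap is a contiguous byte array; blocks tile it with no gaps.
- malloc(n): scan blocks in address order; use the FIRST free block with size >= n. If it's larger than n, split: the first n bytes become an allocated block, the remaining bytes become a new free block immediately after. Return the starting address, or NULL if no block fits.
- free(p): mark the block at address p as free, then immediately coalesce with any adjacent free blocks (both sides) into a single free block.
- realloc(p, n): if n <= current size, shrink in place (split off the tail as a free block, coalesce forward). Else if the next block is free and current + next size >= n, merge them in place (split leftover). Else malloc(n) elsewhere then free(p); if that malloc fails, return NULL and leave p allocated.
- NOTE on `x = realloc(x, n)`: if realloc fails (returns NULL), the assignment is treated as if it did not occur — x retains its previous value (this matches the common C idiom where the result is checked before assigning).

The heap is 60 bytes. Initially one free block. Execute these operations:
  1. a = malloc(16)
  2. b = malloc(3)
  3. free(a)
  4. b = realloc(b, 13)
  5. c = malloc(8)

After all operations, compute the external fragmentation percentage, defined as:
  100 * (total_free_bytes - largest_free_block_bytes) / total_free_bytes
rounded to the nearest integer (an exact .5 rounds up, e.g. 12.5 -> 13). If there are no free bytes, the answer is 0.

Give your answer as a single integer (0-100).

Answer: 21

Derivation:
Op 1: a = malloc(16) -> a = 0; heap: [0-15 ALLOC][16-59 FREE]
Op 2: b = malloc(3) -> b = 16; heap: [0-15 ALLOC][16-18 ALLOC][19-59 FREE]
Op 3: free(a) -> (freed a); heap: [0-15 FREE][16-18 ALLOC][19-59 FREE]
Op 4: b = realloc(b, 13) -> b = 16; heap: [0-15 FREE][16-28 ALLOC][29-59 FREE]
Op 5: c = malloc(8) -> c = 0; heap: [0-7 ALLOC][8-15 FREE][16-28 ALLOC][29-59 FREE]
Free blocks: [8 31] total_free=39 largest=31 -> 100*(39-31)/39 = 800/39 ≈ 20.513 -> rounds to 21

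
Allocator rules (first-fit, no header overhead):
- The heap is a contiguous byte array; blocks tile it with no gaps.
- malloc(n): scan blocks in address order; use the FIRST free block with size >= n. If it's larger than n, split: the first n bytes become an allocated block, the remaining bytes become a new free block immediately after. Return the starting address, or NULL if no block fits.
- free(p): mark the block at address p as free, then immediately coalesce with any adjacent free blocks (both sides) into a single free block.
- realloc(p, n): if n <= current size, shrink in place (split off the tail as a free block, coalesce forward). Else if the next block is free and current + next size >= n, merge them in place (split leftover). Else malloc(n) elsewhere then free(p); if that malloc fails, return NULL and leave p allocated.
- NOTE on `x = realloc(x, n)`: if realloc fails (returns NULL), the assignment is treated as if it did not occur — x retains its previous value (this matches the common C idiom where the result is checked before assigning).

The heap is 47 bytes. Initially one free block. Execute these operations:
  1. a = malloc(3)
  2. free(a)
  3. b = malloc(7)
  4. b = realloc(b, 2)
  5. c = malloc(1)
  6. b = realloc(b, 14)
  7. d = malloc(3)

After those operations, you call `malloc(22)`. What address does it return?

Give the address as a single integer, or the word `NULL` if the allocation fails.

Answer: 20

Derivation:
Op 1: a = malloc(3) -> a = 0; heap: [0-2 ALLOC][3-46 FREE]
Op 2: free(a) -> (freed a); heap: [0-46 FREE]
Op 3: b = malloc(7) -> b = 0; heap: [0-6 ALLOC][7-46 FREE]
Op 4: b = realloc(b, 2) -> b = 0; heap: [0-1 ALLOC][2-46 FREE]
Op 5: c = malloc(1) -> c = 2; heap: [0-1 ALLOC][2-2 ALLOC][3-46 FREE]
Op 6: b = realloc(b, 14) -> b = 3; heap: [0-1 FREE][2-2 ALLOC][3-16 ALLOC][17-46 FREE]
Op 7: d = malloc(3) -> d = 17; heap: [0-1 FREE][2-2 ALLOC][3-16 ALLOC][17-19 ALLOC][20-46 FREE]
malloc(22): first-fit scan over [0-1 FREE][2-2 ALLOC][3-16 ALLOC][17-19 ALLOC][20-46 FREE] -> 20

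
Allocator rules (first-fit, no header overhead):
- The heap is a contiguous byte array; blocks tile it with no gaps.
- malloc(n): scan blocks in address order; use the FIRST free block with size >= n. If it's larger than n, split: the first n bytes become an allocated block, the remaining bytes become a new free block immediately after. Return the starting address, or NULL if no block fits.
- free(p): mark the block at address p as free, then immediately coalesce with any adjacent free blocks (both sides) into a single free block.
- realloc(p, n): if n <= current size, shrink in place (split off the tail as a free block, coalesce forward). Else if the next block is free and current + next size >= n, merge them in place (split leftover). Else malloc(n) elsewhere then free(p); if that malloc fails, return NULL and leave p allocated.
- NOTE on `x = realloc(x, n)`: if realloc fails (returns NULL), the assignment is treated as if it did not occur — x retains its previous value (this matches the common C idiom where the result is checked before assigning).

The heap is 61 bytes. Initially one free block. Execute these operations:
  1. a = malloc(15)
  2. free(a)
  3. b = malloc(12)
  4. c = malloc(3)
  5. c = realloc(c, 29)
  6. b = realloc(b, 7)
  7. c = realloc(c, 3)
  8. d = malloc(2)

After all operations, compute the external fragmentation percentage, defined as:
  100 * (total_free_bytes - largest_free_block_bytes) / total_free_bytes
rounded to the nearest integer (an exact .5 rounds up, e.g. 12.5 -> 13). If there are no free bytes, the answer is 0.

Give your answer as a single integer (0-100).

Answer: 6

Derivation:
Op 1: a = malloc(15) -> a = 0; heap: [0-14 ALLOC][15-60 FREE]
Op 2: free(a) -> (freed a); heap: [0-60 FREE]
Op 3: b = malloc(12) -> b = 0; heap: [0-11 ALLOC][12-60 FREE]
Op 4: c = malloc(3) -> c = 12; heap: [0-11 ALLOC][12-14 ALLOC][15-60 FREE]
Op 5: c = realloc(c, 29) -> c = 12; heap: [0-11 ALLOC][12-40 ALLOC][41-60 FREE]
Op 6: b = realloc(b, 7) -> b = 0; heap: [0-6 ALLOC][7-11 FREE][12-40 ALLOC][41-60 FREE]
Op 7: c = realloc(c, 3) -> c = 12; heap: [0-6 ALLOC][7-11 FREE][12-14 ALLOC][15-60 FREE]
Op 8: d = malloc(2) -> d = 7; heap: [0-6 ALLOC][7-8 ALLOC][9-11 FREE][12-14 ALLOC][15-60 FREE]
Free blocks: [3 46] total_free=49 largest=46 -> 100*(49-46)/49 = 300/49 ≈ 6.122 -> rounds to 6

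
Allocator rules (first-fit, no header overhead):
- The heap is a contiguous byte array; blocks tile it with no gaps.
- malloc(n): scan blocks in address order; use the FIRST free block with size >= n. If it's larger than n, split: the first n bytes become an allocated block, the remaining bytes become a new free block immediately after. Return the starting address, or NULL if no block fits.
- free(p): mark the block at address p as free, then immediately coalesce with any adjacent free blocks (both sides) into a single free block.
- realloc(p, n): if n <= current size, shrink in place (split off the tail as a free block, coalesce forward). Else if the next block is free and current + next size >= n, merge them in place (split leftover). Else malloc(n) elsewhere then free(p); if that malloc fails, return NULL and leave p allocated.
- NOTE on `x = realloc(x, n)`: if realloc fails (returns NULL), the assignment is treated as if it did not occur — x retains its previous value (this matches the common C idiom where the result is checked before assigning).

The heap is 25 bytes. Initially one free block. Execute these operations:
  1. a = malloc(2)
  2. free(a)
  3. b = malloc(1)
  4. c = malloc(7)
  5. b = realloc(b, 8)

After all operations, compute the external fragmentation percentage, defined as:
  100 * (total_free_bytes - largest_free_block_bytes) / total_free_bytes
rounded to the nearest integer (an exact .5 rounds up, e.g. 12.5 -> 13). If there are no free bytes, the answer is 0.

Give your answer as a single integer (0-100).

Op 1: a = malloc(2) -> a = 0; heap: [0-1 ALLOC][2-24 FREE]
Op 2: free(a) -> (freed a); heap: [0-24 FREE]
Op 3: b = malloc(1) -> b = 0; heap: [0-0 ALLOC][1-24 FREE]
Op 4: c = malloc(7) -> c = 1; heap: [0-0 ALLOC][1-7 ALLOC][8-24 FREE]
Op 5: b = realloc(b, 8) -> b = 8; heap: [0-0 FREE][1-7 ALLOC][8-15 ALLOC][16-24 FREE]
Free blocks: [1 9] total_free=10 largest=9 -> 100*(10-9)/10 = 100/10 = 10

Answer: 10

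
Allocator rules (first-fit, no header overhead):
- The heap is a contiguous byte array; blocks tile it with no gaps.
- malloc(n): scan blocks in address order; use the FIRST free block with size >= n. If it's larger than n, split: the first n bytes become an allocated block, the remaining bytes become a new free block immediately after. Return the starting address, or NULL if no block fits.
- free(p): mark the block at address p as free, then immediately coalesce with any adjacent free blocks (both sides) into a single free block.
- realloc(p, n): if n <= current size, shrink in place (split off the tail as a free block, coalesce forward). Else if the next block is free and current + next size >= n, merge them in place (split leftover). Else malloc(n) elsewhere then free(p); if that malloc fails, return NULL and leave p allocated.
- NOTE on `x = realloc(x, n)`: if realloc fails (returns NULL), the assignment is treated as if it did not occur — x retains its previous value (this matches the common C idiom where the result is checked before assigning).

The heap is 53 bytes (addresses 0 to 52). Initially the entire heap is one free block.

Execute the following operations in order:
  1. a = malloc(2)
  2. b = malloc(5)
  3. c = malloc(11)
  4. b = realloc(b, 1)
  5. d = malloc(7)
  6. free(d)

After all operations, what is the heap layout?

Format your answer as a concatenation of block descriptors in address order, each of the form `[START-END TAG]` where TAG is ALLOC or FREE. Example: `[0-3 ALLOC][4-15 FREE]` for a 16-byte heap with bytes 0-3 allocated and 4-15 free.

Op 1: a = malloc(2) -> a = 0; heap: [0-1 ALLOC][2-52 FREE]
Op 2: b = malloc(5) -> b = 2; heap: [0-1 ALLOC][2-6 ALLOC][7-52 FREE]
Op 3: c = malloc(11) -> c = 7; heap: [0-1 ALLOC][2-6 ALLOC][7-17 ALLOC][18-52 FREE]
Op 4: b = realloc(b, 1) -> b = 2; heap: [0-1 ALLOC][2-2 ALLOC][3-6 FREE][7-17 ALLOC][18-52 FREE]
Op 5: d = malloc(7) -> d = 18; heap: [0-1 ALLOC][2-2 ALLOC][3-6 FREE][7-17 ALLOC][18-24 ALLOC][25-52 FREE]
Op 6: free(d) -> (freed d); heap: [0-1 ALLOC][2-2 ALLOC][3-6 FREE][7-17 ALLOC][18-52 FREE]

Answer: [0-1 ALLOC][2-2 ALLOC][3-6 FREE][7-17 ALLOC][18-52 FREE]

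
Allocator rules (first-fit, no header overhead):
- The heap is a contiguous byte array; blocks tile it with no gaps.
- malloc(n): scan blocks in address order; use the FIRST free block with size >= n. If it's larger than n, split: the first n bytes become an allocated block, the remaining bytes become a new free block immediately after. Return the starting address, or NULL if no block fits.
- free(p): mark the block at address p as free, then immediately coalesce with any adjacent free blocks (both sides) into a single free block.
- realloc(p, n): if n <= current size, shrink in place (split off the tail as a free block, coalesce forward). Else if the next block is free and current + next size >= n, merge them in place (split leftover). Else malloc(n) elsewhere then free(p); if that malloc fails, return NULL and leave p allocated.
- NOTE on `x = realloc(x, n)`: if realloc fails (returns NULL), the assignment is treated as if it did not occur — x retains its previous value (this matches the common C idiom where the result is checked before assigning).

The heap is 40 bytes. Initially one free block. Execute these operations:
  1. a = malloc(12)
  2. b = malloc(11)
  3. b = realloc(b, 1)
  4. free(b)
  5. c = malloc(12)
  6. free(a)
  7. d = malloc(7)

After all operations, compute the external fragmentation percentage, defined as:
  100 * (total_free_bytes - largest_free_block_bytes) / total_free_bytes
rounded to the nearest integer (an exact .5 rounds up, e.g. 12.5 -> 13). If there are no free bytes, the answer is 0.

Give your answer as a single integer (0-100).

Op 1: a = malloc(12) -> a = 0; heap: [0-11 ALLOC][12-39 FREE]
Op 2: b = malloc(11) -> b = 12; heap: [0-11 ALLOC][12-22 ALLOC][23-39 FREE]
Op 3: b = realloc(b, 1) -> b = 12; heap: [0-11 ALLOC][12-12 ALLOC][13-39 FREE]
Op 4: free(b) -> (freed b); heap: [0-11 ALLOC][12-39 FREE]
Op 5: c = malloc(12) -> c = 12; heap: [0-11 ALLOC][12-23 ALLOC][24-39 FREE]
Op 6: free(a) -> (freed a); heap: [0-11 FREE][12-23 ALLOC][24-39 FREE]
Op 7: d = malloc(7) -> d = 0; heap: [0-6 ALLOC][7-11 FREE][12-23 ALLOC][24-39 FREE]
Free blocks: [5 16] total_free=21 largest=16 -> 100*(21-16)/21 = 500/21 ≈ 23.810 -> rounds to 24

Answer: 24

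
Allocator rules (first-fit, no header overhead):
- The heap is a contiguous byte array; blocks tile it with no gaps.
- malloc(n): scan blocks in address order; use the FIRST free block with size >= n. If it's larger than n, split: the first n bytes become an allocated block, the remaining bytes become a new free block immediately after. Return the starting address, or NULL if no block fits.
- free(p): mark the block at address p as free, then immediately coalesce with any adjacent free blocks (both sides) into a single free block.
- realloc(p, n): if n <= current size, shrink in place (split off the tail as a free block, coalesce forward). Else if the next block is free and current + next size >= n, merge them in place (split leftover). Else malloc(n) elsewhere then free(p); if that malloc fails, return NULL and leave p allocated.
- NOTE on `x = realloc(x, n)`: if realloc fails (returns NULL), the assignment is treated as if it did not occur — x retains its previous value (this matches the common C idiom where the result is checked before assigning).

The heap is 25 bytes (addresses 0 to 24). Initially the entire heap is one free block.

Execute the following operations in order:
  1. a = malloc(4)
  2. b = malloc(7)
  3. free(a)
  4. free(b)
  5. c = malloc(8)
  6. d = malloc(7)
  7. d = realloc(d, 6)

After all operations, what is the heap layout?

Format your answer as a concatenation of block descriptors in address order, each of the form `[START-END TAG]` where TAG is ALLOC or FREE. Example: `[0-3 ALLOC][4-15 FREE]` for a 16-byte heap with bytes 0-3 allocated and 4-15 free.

Op 1: a = malloc(4) -> a = 0; heap: [0-3 ALLOC][4-24 FREE]
Op 2: b = malloc(7) -> b = 4; heap: [0-3 ALLOC][4-10 ALLOC][11-24 FREE]
Op 3: free(a) -> (freed a); heap: [0-3 FREE][4-10 ALLOC][11-24 FREE]
Op 4: free(b) -> (freed b); heap: [0-24 FREE]
Op 5: c = malloc(8) -> c = 0; heap: [0-7 ALLOC][8-24 FREE]
Op 6: d = malloc(7) -> d = 8; heap: [0-7 ALLOC][8-14 ALLOC][15-24 FREE]
Op 7: d = realloc(d, 6) -> d = 8; heap: [0-7 ALLOC][8-13 ALLOC][14-24 FREE]

Answer: [0-7 ALLOC][8-13 ALLOC][14-24 FREE]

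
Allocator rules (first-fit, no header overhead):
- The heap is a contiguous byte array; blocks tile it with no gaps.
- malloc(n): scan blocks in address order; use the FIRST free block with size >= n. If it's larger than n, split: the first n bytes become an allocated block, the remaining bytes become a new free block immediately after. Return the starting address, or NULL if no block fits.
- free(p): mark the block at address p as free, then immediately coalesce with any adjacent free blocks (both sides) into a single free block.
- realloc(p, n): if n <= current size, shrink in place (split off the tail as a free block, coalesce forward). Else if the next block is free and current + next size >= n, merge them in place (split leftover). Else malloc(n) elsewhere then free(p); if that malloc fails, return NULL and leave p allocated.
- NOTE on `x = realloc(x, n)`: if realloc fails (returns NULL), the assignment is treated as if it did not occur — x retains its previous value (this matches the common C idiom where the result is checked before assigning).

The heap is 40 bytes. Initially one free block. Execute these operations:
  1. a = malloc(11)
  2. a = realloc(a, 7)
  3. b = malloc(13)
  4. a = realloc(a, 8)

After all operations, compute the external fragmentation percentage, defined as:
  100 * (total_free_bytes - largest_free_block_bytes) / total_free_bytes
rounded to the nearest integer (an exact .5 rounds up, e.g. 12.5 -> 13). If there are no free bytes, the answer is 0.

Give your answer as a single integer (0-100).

Answer: 37

Derivation:
Op 1: a = malloc(11) -> a = 0; heap: [0-10 ALLOC][11-39 FREE]
Op 2: a = realloc(a, 7) -> a = 0; heap: [0-6 ALLOC][7-39 FREE]
Op 3: b = malloc(13) -> b = 7; heap: [0-6 ALLOC][7-19 ALLOC][20-39 FREE]
Op 4: a = realloc(a, 8) -> a = 20; heap: [0-6 FREE][7-19 ALLOC][20-27 ALLOC][28-39 FREE]
Free blocks: [7 12] total_free=19 largest=12 -> 100*(19-12)/19 = 700/19 ≈ 36.842 -> rounds to 37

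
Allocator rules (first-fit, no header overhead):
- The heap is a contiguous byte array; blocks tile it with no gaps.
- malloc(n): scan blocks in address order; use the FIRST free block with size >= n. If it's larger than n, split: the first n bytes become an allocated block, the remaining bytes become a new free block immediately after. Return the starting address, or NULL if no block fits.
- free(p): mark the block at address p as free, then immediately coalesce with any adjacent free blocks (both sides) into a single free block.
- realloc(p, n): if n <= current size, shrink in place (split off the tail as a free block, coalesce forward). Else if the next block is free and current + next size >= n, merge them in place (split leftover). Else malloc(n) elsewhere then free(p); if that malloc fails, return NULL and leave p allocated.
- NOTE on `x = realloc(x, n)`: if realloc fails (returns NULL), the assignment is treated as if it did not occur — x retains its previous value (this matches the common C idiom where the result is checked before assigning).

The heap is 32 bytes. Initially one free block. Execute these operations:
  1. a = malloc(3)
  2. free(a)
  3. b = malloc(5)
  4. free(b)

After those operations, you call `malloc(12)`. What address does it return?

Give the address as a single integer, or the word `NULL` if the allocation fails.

Answer: 0

Derivation:
Op 1: a = malloc(3) -> a = 0; heap: [0-2 ALLOC][3-31 FREE]
Op 2: free(a) -> (freed a); heap: [0-31 FREE]
Op 3: b = malloc(5) -> b = 0; heap: [0-4 ALLOC][5-31 FREE]
Op 4: free(b) -> (freed b); heap: [0-31 FREE]
malloc(12): first-fit scan over [0-31 FREE] -> 0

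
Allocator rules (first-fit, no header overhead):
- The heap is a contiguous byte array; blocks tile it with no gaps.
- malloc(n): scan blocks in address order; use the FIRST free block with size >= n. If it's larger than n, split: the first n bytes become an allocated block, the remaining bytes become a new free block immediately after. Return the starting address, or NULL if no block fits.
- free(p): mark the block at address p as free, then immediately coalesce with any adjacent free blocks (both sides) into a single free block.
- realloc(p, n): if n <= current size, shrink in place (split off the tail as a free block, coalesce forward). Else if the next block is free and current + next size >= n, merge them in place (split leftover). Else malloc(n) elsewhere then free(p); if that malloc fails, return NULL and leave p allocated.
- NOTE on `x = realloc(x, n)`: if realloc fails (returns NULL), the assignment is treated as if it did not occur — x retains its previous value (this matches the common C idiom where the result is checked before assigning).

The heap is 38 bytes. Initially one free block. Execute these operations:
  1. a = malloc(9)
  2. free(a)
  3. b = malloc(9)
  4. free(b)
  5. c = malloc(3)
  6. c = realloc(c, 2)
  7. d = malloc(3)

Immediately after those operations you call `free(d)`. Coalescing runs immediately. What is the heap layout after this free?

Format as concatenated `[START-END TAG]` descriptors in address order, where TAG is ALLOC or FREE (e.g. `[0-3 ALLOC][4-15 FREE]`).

Op 1: a = malloc(9) -> a = 0; heap: [0-8 ALLOC][9-37 FREE]
Op 2: free(a) -> (freed a); heap: [0-37 FREE]
Op 3: b = malloc(9) -> b = 0; heap: [0-8 ALLOC][9-37 FREE]
Op 4: free(b) -> (freed b); heap: [0-37 FREE]
Op 5: c = malloc(3) -> c = 0; heap: [0-2 ALLOC][3-37 FREE]
Op 6: c = realloc(c, 2) -> c = 0; heap: [0-1 ALLOC][2-37 FREE]
Op 7: d = malloc(3) -> d = 2; heap: [0-1 ALLOC][2-4 ALLOC][5-37 FREE]
free(d): d = 2 -> block [2-4 ALLOC]; mark free, coalesce with adjacent free neighbors -> [0-1 ALLOC][2-37 FREE]

Answer: [0-1 ALLOC][2-37 FREE]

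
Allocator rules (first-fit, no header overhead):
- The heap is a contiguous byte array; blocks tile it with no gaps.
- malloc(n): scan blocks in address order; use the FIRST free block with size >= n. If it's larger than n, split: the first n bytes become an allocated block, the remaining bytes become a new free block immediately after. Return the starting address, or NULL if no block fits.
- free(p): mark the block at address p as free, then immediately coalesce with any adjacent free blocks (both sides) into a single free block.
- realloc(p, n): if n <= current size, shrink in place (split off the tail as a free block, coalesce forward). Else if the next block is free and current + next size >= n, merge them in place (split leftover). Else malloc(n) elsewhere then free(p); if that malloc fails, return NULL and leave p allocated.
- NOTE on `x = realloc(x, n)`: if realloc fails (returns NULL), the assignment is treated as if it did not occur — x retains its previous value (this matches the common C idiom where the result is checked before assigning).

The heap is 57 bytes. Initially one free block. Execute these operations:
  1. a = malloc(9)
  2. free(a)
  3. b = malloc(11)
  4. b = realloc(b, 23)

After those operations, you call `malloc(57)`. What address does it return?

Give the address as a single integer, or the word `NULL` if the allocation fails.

Op 1: a = malloc(9) -> a = 0; heap: [0-8 ALLOC][9-56 FREE]
Op 2: free(a) -> (freed a); heap: [0-56 FREE]
Op 3: b = malloc(11) -> b = 0; heap: [0-10 ALLOC][11-56 FREE]
Op 4: b = realloc(b, 23) -> b = 0; heap: [0-22 ALLOC][23-56 FREE]
malloc(57): first-fit scan over [0-22 ALLOC][23-56 FREE] -> NULL

Answer: NULL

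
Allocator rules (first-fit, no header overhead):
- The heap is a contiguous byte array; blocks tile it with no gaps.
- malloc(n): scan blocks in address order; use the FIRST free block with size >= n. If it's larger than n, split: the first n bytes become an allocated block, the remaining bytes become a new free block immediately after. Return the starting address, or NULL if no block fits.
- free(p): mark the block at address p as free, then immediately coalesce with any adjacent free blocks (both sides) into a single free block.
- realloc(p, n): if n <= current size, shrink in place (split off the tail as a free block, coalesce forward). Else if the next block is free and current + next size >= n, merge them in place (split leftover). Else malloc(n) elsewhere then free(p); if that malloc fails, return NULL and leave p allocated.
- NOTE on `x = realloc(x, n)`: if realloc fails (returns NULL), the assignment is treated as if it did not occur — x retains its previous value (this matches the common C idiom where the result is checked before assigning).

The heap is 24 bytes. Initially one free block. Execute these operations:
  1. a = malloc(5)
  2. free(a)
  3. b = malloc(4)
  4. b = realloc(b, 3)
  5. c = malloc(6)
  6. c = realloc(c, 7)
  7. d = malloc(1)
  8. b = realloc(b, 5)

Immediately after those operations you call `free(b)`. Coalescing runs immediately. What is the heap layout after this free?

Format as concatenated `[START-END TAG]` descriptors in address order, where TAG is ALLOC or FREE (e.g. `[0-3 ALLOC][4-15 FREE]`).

Answer: [0-2 FREE][3-9 ALLOC][10-10 ALLOC][11-23 FREE]

Derivation:
Op 1: a = malloc(5) -> a = 0; heap: [0-4 ALLOC][5-23 FREE]
Op 2: free(a) -> (freed a); heap: [0-23 FREE]
Op 3: b = malloc(4) -> b = 0; heap: [0-3 ALLOC][4-23 FREE]
Op 4: b = realloc(b, 3) -> b = 0; heap: [0-2 ALLOC][3-23 FREE]
Op 5: c = malloc(6) -> c = 3; heap: [0-2 ALLOC][3-8 ALLOC][9-23 FREE]
Op 6: c = realloc(c, 7) -> c = 3; heap: [0-2 ALLOC][3-9 ALLOC][10-23 FREE]
Op 7: d = malloc(1) -> d = 10; heap: [0-2 ALLOC][3-9 ALLOC][10-10 ALLOC][11-23 FREE]
Op 8: b = realloc(b, 5) -> b = 11; heap: [0-2 FREE][3-9 ALLOC][10-10 ALLOC][11-15 ALLOC][16-23 FREE]
free(b): b = 11 -> block [11-15 ALLOC]; mark free, coalesce with adjacent free neighbors -> [0-2 FREE][3-9 ALLOC][10-10 ALLOC][11-23 FREE]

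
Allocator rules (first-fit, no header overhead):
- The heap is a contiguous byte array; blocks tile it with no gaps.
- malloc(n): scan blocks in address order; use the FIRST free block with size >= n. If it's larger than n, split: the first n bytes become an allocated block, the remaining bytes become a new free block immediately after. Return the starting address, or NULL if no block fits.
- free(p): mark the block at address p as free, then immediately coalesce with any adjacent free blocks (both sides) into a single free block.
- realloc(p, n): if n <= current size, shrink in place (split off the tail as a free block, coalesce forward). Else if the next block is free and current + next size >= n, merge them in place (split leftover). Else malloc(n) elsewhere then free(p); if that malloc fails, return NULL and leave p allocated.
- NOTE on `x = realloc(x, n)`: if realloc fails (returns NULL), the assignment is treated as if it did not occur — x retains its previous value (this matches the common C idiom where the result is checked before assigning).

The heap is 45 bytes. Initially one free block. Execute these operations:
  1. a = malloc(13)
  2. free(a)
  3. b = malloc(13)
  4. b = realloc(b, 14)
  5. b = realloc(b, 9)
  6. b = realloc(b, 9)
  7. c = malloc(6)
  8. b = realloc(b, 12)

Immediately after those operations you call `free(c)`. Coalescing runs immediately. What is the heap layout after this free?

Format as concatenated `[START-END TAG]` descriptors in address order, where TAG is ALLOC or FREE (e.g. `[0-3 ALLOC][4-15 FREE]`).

Answer: [0-14 FREE][15-26 ALLOC][27-44 FREE]

Derivation:
Op 1: a = malloc(13) -> a = 0; heap: [0-12 ALLOC][13-44 FREE]
Op 2: free(a) -> (freed a); heap: [0-44 FREE]
Op 3: b = malloc(13) -> b = 0; heap: [0-12 ALLOC][13-44 FREE]
Op 4: b = realloc(b, 14) -> b = 0; heap: [0-13 ALLOC][14-44 FREE]
Op 5: b = realloc(b, 9) -> b = 0; heap: [0-8 ALLOC][9-44 FREE]
Op 6: b = realloc(b, 9) -> b = 0; heap: [0-8 ALLOC][9-44 FREE]
Op 7: c = malloc(6) -> c = 9; heap: [0-8 ALLOC][9-14 ALLOC][15-44 FREE]
Op 8: b = realloc(b, 12) -> b = 15; heap: [0-8 FREE][9-14 ALLOC][15-26 ALLOC][27-44 FREE]
free(c): c = 9 -> block [9-14 ALLOC]; mark free, coalesce with adjacent free neighbors -> [0-14 FREE][15-26 ALLOC][27-44 FREE]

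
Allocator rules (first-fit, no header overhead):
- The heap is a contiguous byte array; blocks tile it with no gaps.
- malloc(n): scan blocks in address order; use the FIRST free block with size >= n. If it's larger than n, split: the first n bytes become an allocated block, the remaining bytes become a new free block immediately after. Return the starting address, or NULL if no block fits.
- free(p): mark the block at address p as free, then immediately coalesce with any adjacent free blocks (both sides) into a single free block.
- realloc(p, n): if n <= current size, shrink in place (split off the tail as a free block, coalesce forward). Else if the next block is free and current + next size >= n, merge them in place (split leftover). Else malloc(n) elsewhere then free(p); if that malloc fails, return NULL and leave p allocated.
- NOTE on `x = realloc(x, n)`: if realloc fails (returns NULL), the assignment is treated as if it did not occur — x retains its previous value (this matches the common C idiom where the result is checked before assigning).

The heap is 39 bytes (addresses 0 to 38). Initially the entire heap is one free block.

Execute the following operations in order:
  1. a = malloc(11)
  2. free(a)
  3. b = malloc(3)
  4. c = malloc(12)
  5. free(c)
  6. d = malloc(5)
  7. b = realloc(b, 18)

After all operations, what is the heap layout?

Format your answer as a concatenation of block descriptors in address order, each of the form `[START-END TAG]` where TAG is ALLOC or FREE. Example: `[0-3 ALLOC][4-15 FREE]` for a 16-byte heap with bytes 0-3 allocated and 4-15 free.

Op 1: a = malloc(11) -> a = 0; heap: [0-10 ALLOC][11-38 FREE]
Op 2: free(a) -> (freed a); heap: [0-38 FREE]
Op 3: b = malloc(3) -> b = 0; heap: [0-2 ALLOC][3-38 FREE]
Op 4: c = malloc(12) -> c = 3; heap: [0-2 ALLOC][3-14 ALLOC][15-38 FREE]
Op 5: free(c) -> (freed c); heap: [0-2 ALLOC][3-38 FREE]
Op 6: d = malloc(5) -> d = 3; heap: [0-2 ALLOC][3-7 ALLOC][8-38 FREE]
Op 7: b = realloc(b, 18) -> b = 8; heap: [0-2 FREE][3-7 ALLOC][8-25 ALLOC][26-38 FREE]

Answer: [0-2 FREE][3-7 ALLOC][8-25 ALLOC][26-38 FREE]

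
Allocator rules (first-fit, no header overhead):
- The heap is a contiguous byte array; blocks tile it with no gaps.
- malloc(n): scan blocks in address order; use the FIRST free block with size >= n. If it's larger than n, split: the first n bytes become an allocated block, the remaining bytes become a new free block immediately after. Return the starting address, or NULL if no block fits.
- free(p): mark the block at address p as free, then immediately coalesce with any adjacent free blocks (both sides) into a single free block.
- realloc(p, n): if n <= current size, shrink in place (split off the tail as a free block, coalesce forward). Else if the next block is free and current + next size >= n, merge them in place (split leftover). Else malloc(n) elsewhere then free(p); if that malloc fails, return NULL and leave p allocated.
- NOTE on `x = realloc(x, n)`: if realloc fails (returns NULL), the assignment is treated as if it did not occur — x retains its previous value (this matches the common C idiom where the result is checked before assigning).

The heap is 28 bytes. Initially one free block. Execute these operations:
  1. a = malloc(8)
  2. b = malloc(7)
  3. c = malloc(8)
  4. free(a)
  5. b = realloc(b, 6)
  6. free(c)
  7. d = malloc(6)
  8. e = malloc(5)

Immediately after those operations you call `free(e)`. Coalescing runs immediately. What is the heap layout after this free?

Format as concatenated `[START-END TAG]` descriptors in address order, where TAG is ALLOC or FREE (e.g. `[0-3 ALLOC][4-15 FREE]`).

Answer: [0-5 ALLOC][6-7 FREE][8-13 ALLOC][14-27 FREE]

Derivation:
Op 1: a = malloc(8) -> a = 0; heap: [0-7 ALLOC][8-27 FREE]
Op 2: b = malloc(7) -> b = 8; heap: [0-7 ALLOC][8-14 ALLOC][15-27 FREE]
Op 3: c = malloc(8) -> c = 15; heap: [0-7 ALLOC][8-14 ALLOC][15-22 ALLOC][23-27 FREE]
Op 4: free(a) -> (freed a); heap: [0-7 FREE][8-14 ALLOC][15-22 ALLOC][23-27 FREE]
Op 5: b = realloc(b, 6) -> b = 8; heap: [0-7 FREE][8-13 ALLOC][14-14 FREE][15-22 ALLOC][23-27 FREE]
Op 6: free(c) -> (freed c); heap: [0-7 FREE][8-13 ALLOC][14-27 FREE]
Op 7: d = malloc(6) -> d = 0; heap: [0-5 ALLOC][6-7 FREE][8-13 ALLOC][14-27 FREE]
Op 8: e = malloc(5) -> e = 14; heap: [0-5 ALLOC][6-7 FREE][8-13 ALLOC][14-18 ALLOC][19-27 FREE]
free(e): e = 14 -> block [14-18 ALLOC]; mark free, coalesce with adjacent free neighbors -> [0-5 ALLOC][6-7 FREE][8-13 ALLOC][14-27 FREE]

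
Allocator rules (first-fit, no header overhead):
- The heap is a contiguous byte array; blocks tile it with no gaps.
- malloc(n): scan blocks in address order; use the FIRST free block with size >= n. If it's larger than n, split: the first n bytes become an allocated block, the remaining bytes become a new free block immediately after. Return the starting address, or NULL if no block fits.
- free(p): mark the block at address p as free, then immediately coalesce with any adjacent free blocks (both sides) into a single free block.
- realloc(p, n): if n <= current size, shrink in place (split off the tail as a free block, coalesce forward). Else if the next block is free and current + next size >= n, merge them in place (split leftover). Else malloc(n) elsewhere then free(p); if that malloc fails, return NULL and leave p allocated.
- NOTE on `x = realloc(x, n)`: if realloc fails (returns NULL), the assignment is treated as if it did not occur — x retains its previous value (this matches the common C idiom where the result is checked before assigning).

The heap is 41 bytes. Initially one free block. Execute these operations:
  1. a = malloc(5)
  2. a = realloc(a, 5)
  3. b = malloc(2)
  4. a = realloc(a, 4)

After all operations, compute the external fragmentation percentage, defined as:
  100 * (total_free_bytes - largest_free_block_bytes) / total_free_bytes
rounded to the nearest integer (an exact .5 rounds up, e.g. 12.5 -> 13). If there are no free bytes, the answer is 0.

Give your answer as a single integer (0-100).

Answer: 3

Derivation:
Op 1: a = malloc(5) -> a = 0; heap: [0-4 ALLOC][5-40 FREE]
Op 2: a = realloc(a, 5) -> a = 0; heap: [0-4 ALLOC][5-40 FREE]
Op 3: b = malloc(2) -> b = 5; heap: [0-4 ALLOC][5-6 ALLOC][7-40 FREE]
Op 4: a = realloc(a, 4) -> a = 0; heap: [0-3 ALLOC][4-4 FREE][5-6 ALLOC][7-40 FREE]
Free blocks: [1 34] total_free=35 largest=34 -> 100*(35-34)/35 = 100/35 ≈ 2.857 -> rounds to 3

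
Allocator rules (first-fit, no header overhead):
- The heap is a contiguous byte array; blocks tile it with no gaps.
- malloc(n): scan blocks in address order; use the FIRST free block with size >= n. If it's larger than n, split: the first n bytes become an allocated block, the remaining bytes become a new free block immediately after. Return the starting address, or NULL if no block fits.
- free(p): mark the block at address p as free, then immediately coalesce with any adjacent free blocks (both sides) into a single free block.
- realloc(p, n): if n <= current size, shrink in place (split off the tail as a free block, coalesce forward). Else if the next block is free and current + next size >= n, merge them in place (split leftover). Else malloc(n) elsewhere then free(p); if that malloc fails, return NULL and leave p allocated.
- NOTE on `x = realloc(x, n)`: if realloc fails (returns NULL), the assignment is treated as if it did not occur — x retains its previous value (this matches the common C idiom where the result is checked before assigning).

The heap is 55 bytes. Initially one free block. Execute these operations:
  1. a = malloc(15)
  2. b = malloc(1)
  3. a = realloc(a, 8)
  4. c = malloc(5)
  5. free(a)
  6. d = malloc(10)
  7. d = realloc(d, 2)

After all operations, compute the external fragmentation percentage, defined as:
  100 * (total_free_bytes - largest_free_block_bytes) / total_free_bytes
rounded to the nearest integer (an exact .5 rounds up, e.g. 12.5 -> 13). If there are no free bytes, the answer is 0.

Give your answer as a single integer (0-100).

Answer: 21

Derivation:
Op 1: a = malloc(15) -> a = 0; heap: [0-14 ALLOC][15-54 FREE]
Op 2: b = malloc(1) -> b = 15; heap: [0-14 ALLOC][15-15 ALLOC][16-54 FREE]
Op 3: a = realloc(a, 8) -> a = 0; heap: [0-7 ALLOC][8-14 FREE][15-15 ALLOC][16-54 FREE]
Op 4: c = malloc(5) -> c = 8; heap: [0-7 ALLOC][8-12 ALLOC][13-14 FREE][15-15 ALLOC][16-54 FREE]
Op 5: free(a) -> (freed a); heap: [0-7 FREE][8-12 ALLOC][13-14 FREE][15-15 ALLOC][16-54 FREE]
Op 6: d = malloc(10) -> d = 16; heap: [0-7 FREE][8-12 ALLOC][13-14 FREE][15-15 ALLOC][16-25 ALLOC][26-54 FREE]
Op 7: d = realloc(d, 2) -> d = 16; heap: [0-7 FREE][8-12 ALLOC][13-14 FREE][15-15 ALLOC][16-17 ALLOC][18-54 FREE]
Free blocks: [8 2 37] total_free=47 largest=37 -> 100*(47-37)/47 = 1000/47 ≈ 21.277 -> rounds to 21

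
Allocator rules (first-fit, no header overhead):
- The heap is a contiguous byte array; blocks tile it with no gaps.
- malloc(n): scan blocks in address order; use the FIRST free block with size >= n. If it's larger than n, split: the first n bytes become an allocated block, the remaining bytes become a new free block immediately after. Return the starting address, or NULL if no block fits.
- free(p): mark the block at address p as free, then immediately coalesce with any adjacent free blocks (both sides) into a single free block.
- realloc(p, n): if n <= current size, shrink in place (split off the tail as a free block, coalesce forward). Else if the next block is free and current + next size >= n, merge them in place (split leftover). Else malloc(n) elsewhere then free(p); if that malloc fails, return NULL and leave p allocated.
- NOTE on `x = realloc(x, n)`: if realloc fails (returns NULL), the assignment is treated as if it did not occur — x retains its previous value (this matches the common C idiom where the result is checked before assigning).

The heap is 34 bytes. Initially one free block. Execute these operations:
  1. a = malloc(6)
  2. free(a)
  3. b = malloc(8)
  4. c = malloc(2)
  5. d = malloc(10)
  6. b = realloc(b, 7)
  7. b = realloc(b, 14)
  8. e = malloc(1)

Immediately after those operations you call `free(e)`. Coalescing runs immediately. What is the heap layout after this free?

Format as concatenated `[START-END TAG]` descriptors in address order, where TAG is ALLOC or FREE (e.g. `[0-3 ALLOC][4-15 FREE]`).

Answer: [0-7 FREE][8-9 ALLOC][10-19 ALLOC][20-33 ALLOC]

Derivation:
Op 1: a = malloc(6) -> a = 0; heap: [0-5 ALLOC][6-33 FREE]
Op 2: free(a) -> (freed a); heap: [0-33 FREE]
Op 3: b = malloc(8) -> b = 0; heap: [0-7 ALLOC][8-33 FREE]
Op 4: c = malloc(2) -> c = 8; heap: [0-7 ALLOC][8-9 ALLOC][10-33 FREE]
Op 5: d = malloc(10) -> d = 10; heap: [0-7 ALLOC][8-9 ALLOC][10-19 ALLOC][20-33 FREE]
Op 6: b = realloc(b, 7) -> b = 0; heap: [0-6 ALLOC][7-7 FREE][8-9 ALLOC][10-19 ALLOC][20-33 FREE]
Op 7: b = realloc(b, 14) -> b = 20; heap: [0-7 FREE][8-9 ALLOC][10-19 ALLOC][20-33 ALLOC]
Op 8: e = malloc(1) -> e = 0; heap: [0-0 ALLOC][1-7 FREE][8-9 ALLOC][10-19 ALLOC][20-33 ALLOC]
free(e): e = 0 -> block [0-0 ALLOC]; mark free, coalesce with adjacent free neighbors -> [0-7 FREE][8-9 ALLOC][10-19 ALLOC][20-33 ALLOC]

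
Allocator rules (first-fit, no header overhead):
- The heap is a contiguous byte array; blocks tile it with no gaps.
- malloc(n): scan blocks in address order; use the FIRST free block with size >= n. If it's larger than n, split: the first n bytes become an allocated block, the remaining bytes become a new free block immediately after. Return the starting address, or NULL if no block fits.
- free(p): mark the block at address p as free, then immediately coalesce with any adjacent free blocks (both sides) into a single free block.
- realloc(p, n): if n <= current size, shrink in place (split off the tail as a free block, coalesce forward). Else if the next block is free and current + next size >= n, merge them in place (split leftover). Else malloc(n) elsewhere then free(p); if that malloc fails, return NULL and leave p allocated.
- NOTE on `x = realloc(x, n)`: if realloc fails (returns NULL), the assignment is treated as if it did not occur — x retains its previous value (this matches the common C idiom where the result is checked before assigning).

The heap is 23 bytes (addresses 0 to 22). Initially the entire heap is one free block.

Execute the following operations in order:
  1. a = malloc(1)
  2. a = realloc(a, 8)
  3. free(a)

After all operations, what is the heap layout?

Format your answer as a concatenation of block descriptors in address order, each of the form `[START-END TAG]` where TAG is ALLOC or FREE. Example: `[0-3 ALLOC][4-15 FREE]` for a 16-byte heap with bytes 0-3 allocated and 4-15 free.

Op 1: a = malloc(1) -> a = 0; heap: [0-0 ALLOC][1-22 FREE]
Op 2: a = realloc(a, 8) -> a = 0; heap: [0-7 ALLOC][8-22 FREE]
Op 3: free(a) -> (freed a); heap: [0-22 FREE]

Answer: [0-22 FREE]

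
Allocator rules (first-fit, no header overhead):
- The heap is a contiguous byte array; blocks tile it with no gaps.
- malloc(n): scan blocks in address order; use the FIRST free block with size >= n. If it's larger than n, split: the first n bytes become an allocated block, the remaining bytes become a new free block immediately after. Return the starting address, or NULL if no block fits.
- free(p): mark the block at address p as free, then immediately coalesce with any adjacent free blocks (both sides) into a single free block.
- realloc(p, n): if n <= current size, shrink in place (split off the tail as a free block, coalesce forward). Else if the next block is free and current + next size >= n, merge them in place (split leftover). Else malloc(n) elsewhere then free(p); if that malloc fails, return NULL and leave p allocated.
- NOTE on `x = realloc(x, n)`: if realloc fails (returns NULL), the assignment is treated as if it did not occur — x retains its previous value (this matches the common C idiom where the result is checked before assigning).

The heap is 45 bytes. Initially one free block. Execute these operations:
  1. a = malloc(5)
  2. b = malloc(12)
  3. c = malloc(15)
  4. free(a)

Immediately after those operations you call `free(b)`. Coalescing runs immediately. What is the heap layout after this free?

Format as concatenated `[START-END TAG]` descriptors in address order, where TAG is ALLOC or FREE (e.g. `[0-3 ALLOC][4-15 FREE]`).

Op 1: a = malloc(5) -> a = 0; heap: [0-4 ALLOC][5-44 FREE]
Op 2: b = malloc(12) -> b = 5; heap: [0-4 ALLOC][5-16 ALLOC][17-44 FREE]
Op 3: c = malloc(15) -> c = 17; heap: [0-4 ALLOC][5-16 ALLOC][17-31 ALLOC][32-44 FREE]
Op 4: free(a) -> (freed a); heap: [0-4 FREE][5-16 ALLOC][17-31 ALLOC][32-44 FREE]
free(b): b = 5 -> block [5-16 ALLOC]; mark free, coalesce with adjacent free neighbors -> [0-16 FREE][17-31 ALLOC][32-44 FREE]

Answer: [0-16 FREE][17-31 ALLOC][32-44 FREE]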